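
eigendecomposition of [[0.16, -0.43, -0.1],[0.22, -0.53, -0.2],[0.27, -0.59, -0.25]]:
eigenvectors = [[0.43, 0.85, -0.89], [0.6, 0.15, -0.44], [0.68, 0.51, 0.10]]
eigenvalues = [-0.6, 0.02, -0.04]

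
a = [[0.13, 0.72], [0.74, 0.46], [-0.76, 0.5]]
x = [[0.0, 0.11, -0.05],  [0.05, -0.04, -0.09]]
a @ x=[[0.04, -0.01, -0.07], [0.02, 0.06, -0.08], [0.02, -0.1, -0.01]]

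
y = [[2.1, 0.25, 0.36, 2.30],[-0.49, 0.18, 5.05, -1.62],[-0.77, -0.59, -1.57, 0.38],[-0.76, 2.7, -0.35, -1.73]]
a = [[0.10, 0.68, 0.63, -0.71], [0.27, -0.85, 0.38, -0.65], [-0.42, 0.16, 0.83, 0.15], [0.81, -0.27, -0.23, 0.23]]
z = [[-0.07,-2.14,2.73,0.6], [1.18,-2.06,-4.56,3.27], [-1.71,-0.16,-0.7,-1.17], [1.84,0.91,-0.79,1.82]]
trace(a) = 0.31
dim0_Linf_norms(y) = [2.1, 2.7, 5.05, 2.3]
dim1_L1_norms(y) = [5.01, 7.34, 3.31, 5.54]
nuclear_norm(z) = 13.13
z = a @ y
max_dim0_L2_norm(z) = 5.42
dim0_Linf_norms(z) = [1.84, 2.14, 4.56, 3.27]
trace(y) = -1.02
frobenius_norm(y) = 7.27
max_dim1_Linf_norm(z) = 4.56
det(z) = -18.61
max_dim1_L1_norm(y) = 7.34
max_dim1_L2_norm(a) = 1.17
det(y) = 23.38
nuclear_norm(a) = 4.02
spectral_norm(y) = 5.62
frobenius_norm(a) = 2.12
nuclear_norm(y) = 12.40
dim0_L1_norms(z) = [4.8, 5.27, 8.78, 6.86]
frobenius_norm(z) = 7.90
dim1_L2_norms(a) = [1.17, 1.17, 0.96, 0.91]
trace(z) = -1.01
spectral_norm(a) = 1.42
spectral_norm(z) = 6.48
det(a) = -0.80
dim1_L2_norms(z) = [3.52, 6.09, 2.19, 2.85]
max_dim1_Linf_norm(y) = 5.05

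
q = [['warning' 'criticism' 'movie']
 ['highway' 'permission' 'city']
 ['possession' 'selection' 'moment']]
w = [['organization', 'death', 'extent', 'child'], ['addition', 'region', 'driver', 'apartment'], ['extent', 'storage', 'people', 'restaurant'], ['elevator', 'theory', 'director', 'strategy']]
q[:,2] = ['movie', 'city', 'moment']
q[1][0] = 'highway'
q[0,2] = 'movie'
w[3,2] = 'director'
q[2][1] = 'selection'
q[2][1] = 'selection'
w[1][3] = 'apartment'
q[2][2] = 'moment'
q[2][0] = 'possession'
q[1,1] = 'permission'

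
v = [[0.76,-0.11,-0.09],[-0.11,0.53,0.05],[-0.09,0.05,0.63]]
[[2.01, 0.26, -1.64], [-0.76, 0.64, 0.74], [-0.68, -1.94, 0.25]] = v @ [[2.44, 0.19, -2.01],[-0.86, 1.54, 0.98],[-0.66, -3.17, 0.03]]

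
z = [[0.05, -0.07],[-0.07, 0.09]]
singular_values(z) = [0.14, 0.0]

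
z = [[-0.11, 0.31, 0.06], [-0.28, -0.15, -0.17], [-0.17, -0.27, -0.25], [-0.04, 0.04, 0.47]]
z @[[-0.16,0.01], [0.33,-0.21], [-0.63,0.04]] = [[0.08,-0.06],[0.1,0.02],[0.10,0.04],[-0.28,0.01]]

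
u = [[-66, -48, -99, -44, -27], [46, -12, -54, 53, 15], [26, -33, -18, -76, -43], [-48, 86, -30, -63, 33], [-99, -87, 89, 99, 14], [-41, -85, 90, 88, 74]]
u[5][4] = 74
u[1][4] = 15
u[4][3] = 99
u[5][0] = -41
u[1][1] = -12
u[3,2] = -30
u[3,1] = 86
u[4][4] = 14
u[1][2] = -54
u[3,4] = 33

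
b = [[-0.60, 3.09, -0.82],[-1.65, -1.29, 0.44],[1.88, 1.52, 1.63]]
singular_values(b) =[3.84, 2.73, 1.2]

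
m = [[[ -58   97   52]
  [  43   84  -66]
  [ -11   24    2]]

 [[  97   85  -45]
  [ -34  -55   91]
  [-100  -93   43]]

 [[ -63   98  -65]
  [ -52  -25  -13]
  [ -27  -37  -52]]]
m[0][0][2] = 52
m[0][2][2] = 2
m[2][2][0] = -27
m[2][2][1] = -37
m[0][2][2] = 2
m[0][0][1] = 97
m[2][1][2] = -13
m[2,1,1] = -25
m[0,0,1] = 97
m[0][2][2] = 2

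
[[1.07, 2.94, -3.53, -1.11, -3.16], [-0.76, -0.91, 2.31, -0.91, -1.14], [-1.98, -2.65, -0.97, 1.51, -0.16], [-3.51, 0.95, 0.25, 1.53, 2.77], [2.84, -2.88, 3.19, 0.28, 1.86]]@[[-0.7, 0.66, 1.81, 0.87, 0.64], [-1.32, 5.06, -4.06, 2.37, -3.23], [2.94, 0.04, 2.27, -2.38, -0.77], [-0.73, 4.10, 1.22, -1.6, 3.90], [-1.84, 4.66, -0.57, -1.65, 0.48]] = [[-8.38, -3.84, -17.57, 23.29, -11.94], [11.29, -14.06, 7.10, -4.98, -3.42], [1.22, -9.31, 6.91, -7.85, 13.85], [-4.28, 21.68, -9.35, -8.42, 1.79], [7.57, -2.76, 23.36, -15.46, 10.65]]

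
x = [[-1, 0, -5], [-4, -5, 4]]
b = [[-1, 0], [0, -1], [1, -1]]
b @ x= [[1, 0, 5], [4, 5, -4], [3, 5, -9]]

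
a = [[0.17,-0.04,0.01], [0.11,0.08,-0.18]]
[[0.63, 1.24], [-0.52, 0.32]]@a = [[0.24, 0.07, -0.22],[-0.05, 0.05, -0.06]]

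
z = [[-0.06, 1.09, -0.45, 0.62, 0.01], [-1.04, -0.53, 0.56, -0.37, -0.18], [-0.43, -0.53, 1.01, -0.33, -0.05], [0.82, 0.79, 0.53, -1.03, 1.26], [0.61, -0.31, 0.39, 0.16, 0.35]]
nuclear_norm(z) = 6.01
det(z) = -0.51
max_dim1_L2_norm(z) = 2.06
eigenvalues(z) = [(-1.36+0j), (-0.05+0.98j), (-0.05-0.98j), (0.6+0.18j), (0.6-0.18j)]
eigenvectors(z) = [[0.37+0.00j, (0.1+0.58j), 0.10-0.58j, 0.02+0.06j, (0.02-0.06j)], [0.07+0.00j, -0.63+0.00j, -0.63-0.00j, -0.27+0.09j, (-0.27-0.09j)], [-0.05+0.00j, (-0.28+0.02j), (-0.28-0.02j), (0.03+0.29j), (0.03-0.29j)], [-0.93+0.00j, -0.02+0.18j, -0.02-0.18j, (0.49+0.11j), 0.49-0.11j], [(-0.02+0j), (0.29-0.26j), (0.29+0.26j), 0.76+0.00j, (0.76-0j)]]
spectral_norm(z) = 2.19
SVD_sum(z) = [[0.29, 0.26, -0.03, -0.09, 0.25],[-0.59, -0.54, 0.05, 0.19, -0.52],[-0.34, -0.31, 0.03, 0.11, -0.31],[1.08, 0.98, -0.10, -0.35, 0.96],[0.20, 0.18, -0.02, -0.07, 0.18]] + [[0.05, 0.39, -0.71, 0.60, -0.31], [-0.04, -0.29, 0.52, -0.44, 0.23], [-0.05, -0.40, 0.72, -0.61, 0.31], [-0.05, -0.36, 0.66, -0.56, 0.29], [-0.02, -0.13, 0.24, -0.2, 0.11]] + [[-0.39,0.36,0.03,-0.15,0.03], [-0.37,0.34,0.03,-0.14,0.03], [-0.08,0.07,0.01,-0.03,0.01], [-0.21,0.19,0.02,-0.08,0.01], [0.45,-0.41,-0.04,0.17,-0.03]] + [[0.0, 0.09, 0.26, 0.26, 0.02], [-0.0, -0.0, -0.01, -0.01, -0.00], [0.0, 0.08, 0.23, 0.23, 0.02], [-0.0, -0.02, -0.05, -0.05, -0.00], [0.00, 0.08, 0.23, 0.23, 0.02]] + [[-0.01, -0.01, -0.0, 0.01, 0.01], [-0.04, -0.03, -0.03, 0.04, 0.09], [0.04, 0.03, 0.03, -0.03, -0.08], [-0.00, -0.00, -0.0, 0.0, 0.01], [-0.03, -0.03, -0.03, 0.03, 0.07]]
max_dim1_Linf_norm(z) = 1.26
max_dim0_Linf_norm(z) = 1.26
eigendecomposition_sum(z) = [[-0.28+0.00j, (-0.19+0j), -0.05-0.00j, 0.42+0.00j, (-0.33+0j)], [(-0.05+0j), -0.04+0.00j, -0.01-0.00j, 0.08+0.00j, -0.07+0.00j], [0.04-0.00j, 0.02-0.00j, 0.01+0.00j, (-0.05-0j), 0.04-0.00j], [0.71-0.00j, 0.48-0.00j, 0.12+0.00j, (-1.07-0j), (0.84-0j)], [0.02-0.00j, (0.01-0j), 0j, (-0.02-0j), 0.02-0.00j]] + [[(0.11+0.4j), (0.69+0.02j), (-0.29-0.16j), (0.11+0.17j), (0.18-0.1j)], [(-0.44+0.05j), -0.15+0.72j, (0.22-0.28j), (-0.2+0.09j), (0.08+0.21j)], [-0.20+0.04j, -0.05+0.33j, (0.09-0.13j), (-0.09+0.04j), (0.04+0.09j)], [(-0+0.13j), (0.2+0.07j), (-0.07-0.07j), (0.02+0.06j), (0.06-0.02j)], [(0.18-0.21j), (-0.23-0.4j), 0.01+0.22j, (0.06-0.12j), -0.12-0.07j]] + [[(0.11-0.4j), 0.69-0.02j, -0.29+0.16j, 0.11-0.17j, 0.18+0.10j], [-0.44-0.05j, -0.15-0.72j, (0.22+0.28j), (-0.2-0.09j), 0.08-0.21j], [-0.20-0.04j, (-0.05-0.33j), (0.09+0.13j), (-0.09-0.04j), (0.04-0.09j)], [-0.00-0.13j, (0.2-0.07j), (-0.07+0.07j), 0.02-0.06j, (0.06+0.02j)], [0.18+0.21j, -0.23+0.40j, 0.01-0.22j, 0.06+0.12j, -0.12+0.07j]] + [[-0.01+0.01j, (-0.05+0.02j), (0.09-0.01j), (-0.01+0.01j), (-0.01+0.03j)], [(-0.05-0.02j), (-0.1-0.21j), (0.07+0.4j), (-0.03-0.05j), (-0.14-0.06j)], [-0.04+0.05j, -0.23+0.05j, (0.41+0.02j), -0.05+0.02j, (-0.09+0.12j)], [0.06+0.09j, -0.05+0.41j, (0.28-0.66j), 0.00+0.09j, (0.15+0.21j)], [(0.11+0.11j), 0.07+0.62j, (0.18-1.07j), 0.03+0.14j, (0.29+0.26j)]] + [[(-0.01-0.01j), -0.05-0.02j, 0.09+0.01j, -0.01-0.01j, (-0.01-0.03j)], [-0.05+0.02j, (-0.1+0.21j), 0.07-0.40j, (-0.03+0.05j), -0.14+0.06j], [-0.04-0.05j, -0.23-0.05j, 0.41-0.02j, (-0.05-0.02j), -0.09-0.12j], [(0.06-0.09j), (-0.05-0.41j), 0.28+0.66j, -0.09j, (0.15-0.21j)], [(0.11-0.11j), (0.07-0.62j), (0.18+1.07j), (0.03-0.14j), (0.29-0.26j)]]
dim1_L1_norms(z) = [2.23, 2.68, 2.35, 4.43, 1.82]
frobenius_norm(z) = 3.20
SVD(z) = [[0.22, -0.53, 0.53, -0.62, -0.09], [-0.45, 0.39, 0.5, 0.03, -0.63], [-0.26, 0.54, 0.10, -0.55, 0.58], [0.81, 0.49, 0.28, 0.11, -0.04], [0.15, 0.18, -0.61, -0.55, -0.51]] @ diag([2.1877379846094507, 1.9864095209217816, 1.0406261267983332, 0.6053040183814803, 0.18542932735737536]) @ [[0.61,  0.55,  -0.05,  -0.2,  0.54], [-0.05,  -0.37,  0.67,  -0.57,  0.29], [-0.71,  0.64,  0.06,  -0.27,  0.05], [-0.01,  -0.24,  -0.68,  -0.69,  -0.07], [0.35,  0.3,  0.27,  -0.31,  -0.79]]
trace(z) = -0.26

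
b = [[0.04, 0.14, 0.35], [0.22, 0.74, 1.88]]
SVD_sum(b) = [[0.04, 0.14, 0.35], [0.22, 0.74, 1.88]] + [[-0.00, 0.00, -0.00],[0.0, -0.00, 0.00]]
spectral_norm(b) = 2.07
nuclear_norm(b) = 2.07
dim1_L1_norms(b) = [0.53, 2.84]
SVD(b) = [[-0.18, -0.98], [-0.98, 0.18]] @ diag([2.067388395498433, 0.002285204238687816]) @ [[-0.11,-0.36,-0.92],  [0.44,-0.85,0.28]]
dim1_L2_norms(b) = [0.38, 2.03]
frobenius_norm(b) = 2.07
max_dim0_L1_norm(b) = 2.23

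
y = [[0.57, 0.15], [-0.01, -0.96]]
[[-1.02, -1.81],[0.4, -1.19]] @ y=[[-0.56, 1.58], [0.24, 1.20]]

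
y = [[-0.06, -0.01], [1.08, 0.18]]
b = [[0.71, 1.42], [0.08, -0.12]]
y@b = [[-0.04,  -0.08], [0.78,  1.51]]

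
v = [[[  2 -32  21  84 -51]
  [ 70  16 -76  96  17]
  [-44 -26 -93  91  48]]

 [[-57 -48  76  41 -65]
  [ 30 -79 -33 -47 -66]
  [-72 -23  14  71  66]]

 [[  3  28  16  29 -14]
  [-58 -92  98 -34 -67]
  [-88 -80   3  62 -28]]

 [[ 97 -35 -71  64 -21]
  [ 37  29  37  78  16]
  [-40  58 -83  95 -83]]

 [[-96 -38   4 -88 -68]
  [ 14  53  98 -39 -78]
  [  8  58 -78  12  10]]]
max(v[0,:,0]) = 70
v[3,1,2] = 37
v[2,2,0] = -88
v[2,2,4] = -28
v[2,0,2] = 16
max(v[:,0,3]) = 84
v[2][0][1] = 28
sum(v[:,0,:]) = -219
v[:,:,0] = [[2, 70, -44], [-57, 30, -72], [3, -58, -88], [97, 37, -40], [-96, 14, 8]]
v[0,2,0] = -44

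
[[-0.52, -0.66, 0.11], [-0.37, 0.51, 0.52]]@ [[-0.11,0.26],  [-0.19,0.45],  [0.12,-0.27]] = [[0.20,-0.46], [0.01,-0.01]]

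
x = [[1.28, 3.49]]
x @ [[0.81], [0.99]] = [[4.49]]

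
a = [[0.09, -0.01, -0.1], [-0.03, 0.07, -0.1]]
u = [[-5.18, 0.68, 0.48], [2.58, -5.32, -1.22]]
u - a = [[-5.27, 0.69, 0.58], [2.61, -5.39, -1.12]]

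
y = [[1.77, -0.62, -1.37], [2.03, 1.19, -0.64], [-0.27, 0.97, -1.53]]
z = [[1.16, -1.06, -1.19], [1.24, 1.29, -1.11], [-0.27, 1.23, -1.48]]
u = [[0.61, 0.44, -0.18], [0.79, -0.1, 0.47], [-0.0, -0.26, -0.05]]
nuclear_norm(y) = 6.22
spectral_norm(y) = 3.15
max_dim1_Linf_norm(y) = 2.03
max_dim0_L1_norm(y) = 4.07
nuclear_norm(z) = 5.63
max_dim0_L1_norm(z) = 3.78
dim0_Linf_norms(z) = [1.24, 1.29, 1.48]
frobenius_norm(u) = 1.23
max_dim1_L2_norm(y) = 2.44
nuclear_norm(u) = 1.87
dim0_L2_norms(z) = [1.72, 2.07, 2.2]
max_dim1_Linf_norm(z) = 1.48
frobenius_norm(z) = 3.48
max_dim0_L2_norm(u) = 1.0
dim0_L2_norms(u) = [1.0, 0.52, 0.51]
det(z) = -5.12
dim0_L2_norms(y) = [2.71, 1.66, 2.15]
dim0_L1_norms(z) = [2.67, 3.58, 3.78]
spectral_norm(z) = 2.72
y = u + z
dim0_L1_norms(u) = [1.4, 0.8, 0.7]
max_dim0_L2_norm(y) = 2.71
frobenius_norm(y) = 3.83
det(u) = 0.13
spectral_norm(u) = 1.05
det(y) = -7.29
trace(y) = 1.43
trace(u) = 0.46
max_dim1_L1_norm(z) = 3.64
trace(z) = 0.97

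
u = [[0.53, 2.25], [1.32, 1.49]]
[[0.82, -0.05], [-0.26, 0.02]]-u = [[0.29, -2.30], [-1.58, -1.47]]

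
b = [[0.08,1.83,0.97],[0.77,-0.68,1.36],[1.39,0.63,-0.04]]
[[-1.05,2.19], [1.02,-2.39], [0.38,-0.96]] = b@[[0.57, -1.34],[-0.65, 1.41],[0.1, -0.29]]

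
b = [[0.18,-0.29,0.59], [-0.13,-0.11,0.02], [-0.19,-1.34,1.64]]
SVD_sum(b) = [[-0.04, -0.39, 0.49], [-0.01, -0.06, 0.07], [-0.13, -1.31, 1.67]] + [[0.22, 0.10, 0.09], [-0.12, -0.06, -0.05], [-0.06, -0.03, -0.03]] + [[-0.0, 0.0, 0.00],[-0.00, 0.0, 0.0],[0.00, -0.0, -0.0]]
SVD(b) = [[0.28, 0.85, 0.45], [0.04, -0.48, 0.88], [0.96, -0.23, -0.17]] @ diag([2.218657126125446, 0.30471487404102815, 0.0030663057478889444]) @ [[-0.06, -0.62, 0.78], [0.85, 0.38, 0.37], [-0.53, 0.69, 0.5]]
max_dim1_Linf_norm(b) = 1.64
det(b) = 0.00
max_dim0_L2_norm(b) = 1.74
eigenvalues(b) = [0.01, 0.11, 1.59]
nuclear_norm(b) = 2.53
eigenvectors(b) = [[-0.56,0.8,0.39],[0.67,-0.5,-0.02],[0.49,-0.34,0.92]]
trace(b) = 1.71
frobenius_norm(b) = 2.24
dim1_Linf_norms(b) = [0.59, 0.13, 1.64]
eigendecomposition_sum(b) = [[-0.01, -0.02, 0.0], [0.02, 0.03, -0.01], [0.01, 0.02, -0.00]] + [[0.24,0.26,-0.09], [-0.15,-0.16,0.06], [-0.10,-0.11,0.04]] + [[-0.04, -0.53, 0.68],[0.0, 0.03, -0.03],[-0.10, -1.25, 1.6]]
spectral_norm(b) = 2.22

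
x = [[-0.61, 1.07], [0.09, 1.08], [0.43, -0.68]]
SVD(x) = [[-0.69, 0.44], [-0.57, -0.82], [0.45, -0.36]] @ diag([1.7497625483047088, 0.5264323551513649]) @ [[0.32, -0.95], [-0.95, -0.32]]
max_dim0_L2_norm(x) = 1.67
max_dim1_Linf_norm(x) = 1.08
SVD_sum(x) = [[-0.39, 1.15],[-0.32, 0.94],[0.25, -0.74]] + [[-0.22, -0.08], [0.41, 0.14], [0.18, 0.06]]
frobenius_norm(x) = 1.83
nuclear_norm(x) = 2.28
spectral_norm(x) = 1.75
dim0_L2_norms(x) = [0.75, 1.67]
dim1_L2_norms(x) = [1.23, 1.08, 0.8]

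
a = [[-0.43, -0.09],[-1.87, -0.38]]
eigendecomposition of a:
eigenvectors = [[-0.23, 0.20], [-0.97, -0.98]]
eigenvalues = [-0.82, 0.01]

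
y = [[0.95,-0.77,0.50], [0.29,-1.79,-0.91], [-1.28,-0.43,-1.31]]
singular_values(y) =[2.33, 1.99, 0.12]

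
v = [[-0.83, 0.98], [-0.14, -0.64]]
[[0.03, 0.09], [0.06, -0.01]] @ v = [[-0.04, -0.03], [-0.05, 0.07]]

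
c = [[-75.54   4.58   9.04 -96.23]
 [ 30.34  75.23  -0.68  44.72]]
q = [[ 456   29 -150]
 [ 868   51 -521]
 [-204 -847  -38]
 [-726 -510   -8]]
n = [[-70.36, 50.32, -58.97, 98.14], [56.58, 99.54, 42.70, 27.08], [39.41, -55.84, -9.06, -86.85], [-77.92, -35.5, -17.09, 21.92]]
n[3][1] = -35.5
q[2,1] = -847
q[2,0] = -204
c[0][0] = -75.54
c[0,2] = 9.04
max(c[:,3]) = 44.72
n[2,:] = [39.41, -55.84, -9.06, -86.85]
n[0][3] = 98.14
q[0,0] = 456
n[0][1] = 50.32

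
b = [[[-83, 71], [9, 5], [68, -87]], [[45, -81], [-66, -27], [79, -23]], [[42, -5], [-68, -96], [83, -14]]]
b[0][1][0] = 9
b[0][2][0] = 68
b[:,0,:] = [[-83, 71], [45, -81], [42, -5]]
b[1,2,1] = -23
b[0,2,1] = -87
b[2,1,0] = -68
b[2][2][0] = 83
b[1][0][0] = 45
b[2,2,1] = -14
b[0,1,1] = 5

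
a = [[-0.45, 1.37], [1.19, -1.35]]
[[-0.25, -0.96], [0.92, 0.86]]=a @ [[0.90, -0.12], [0.11, -0.74]]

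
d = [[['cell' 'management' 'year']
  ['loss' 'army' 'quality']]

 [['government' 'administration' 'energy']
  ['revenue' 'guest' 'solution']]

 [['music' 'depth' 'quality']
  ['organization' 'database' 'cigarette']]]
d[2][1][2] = 'cigarette'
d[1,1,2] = 'solution'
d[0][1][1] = 'army'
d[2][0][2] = 'quality'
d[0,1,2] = 'quality'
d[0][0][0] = 'cell'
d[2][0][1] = 'depth'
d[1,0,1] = 'administration'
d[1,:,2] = ['energy', 'solution']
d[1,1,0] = 'revenue'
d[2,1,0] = 'organization'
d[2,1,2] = 'cigarette'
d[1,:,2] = ['energy', 'solution']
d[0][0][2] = 'year'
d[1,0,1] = 'administration'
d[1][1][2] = 'solution'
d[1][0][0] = 'government'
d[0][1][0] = 'loss'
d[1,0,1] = 'administration'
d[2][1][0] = 'organization'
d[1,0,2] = 'energy'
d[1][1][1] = 'guest'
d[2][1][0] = 'organization'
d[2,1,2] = 'cigarette'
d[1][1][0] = 'revenue'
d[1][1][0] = 'revenue'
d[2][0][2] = 'quality'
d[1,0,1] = 'administration'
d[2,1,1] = 'database'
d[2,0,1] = 'depth'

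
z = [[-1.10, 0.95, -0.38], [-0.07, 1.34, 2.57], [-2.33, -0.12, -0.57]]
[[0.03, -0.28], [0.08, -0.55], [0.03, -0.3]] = z @[[-0.02, 0.17], [0.02, -0.15], [0.02, -0.13]]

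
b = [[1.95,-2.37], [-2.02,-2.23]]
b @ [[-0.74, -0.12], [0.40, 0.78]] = [[-2.39, -2.08], [0.6, -1.5]]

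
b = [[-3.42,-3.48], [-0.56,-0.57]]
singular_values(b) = [4.94, 0.0]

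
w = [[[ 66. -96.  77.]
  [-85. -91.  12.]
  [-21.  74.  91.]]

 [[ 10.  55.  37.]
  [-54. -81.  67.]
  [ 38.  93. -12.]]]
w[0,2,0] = -21.0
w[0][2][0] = -21.0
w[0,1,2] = 12.0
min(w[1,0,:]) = 10.0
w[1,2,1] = 93.0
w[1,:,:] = [[10.0, 55.0, 37.0], [-54.0, -81.0, 67.0], [38.0, 93.0, -12.0]]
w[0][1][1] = -91.0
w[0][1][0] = -85.0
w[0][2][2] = 91.0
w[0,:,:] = [[66.0, -96.0, 77.0], [-85.0, -91.0, 12.0], [-21.0, 74.0, 91.0]]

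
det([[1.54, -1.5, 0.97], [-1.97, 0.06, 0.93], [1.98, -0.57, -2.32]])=5.669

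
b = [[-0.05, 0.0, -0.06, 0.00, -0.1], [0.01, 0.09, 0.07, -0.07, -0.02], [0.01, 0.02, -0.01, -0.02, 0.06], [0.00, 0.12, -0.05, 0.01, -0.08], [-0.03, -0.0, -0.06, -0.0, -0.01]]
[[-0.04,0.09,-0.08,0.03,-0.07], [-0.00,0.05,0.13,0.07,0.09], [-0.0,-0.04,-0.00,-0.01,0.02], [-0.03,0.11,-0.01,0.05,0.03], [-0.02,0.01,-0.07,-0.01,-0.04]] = b @ [[0.28, 0.24, 0.07, 0.52, 0.08],[-0.09, 0.25, 0.39, 0.11, 0.66],[0.26, -0.13, 1.21, -0.02, 0.67],[0.21, -0.28, -0.20, -0.6, 0.24],[0.06, -0.94, -0.01, -0.51, 0.24]]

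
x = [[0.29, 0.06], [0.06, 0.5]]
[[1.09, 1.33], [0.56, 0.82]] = x @ [[3.61, 4.34],[0.68, 1.11]]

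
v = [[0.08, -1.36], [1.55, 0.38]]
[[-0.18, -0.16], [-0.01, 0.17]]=v @ [[-0.04, 0.08], [0.13, 0.12]]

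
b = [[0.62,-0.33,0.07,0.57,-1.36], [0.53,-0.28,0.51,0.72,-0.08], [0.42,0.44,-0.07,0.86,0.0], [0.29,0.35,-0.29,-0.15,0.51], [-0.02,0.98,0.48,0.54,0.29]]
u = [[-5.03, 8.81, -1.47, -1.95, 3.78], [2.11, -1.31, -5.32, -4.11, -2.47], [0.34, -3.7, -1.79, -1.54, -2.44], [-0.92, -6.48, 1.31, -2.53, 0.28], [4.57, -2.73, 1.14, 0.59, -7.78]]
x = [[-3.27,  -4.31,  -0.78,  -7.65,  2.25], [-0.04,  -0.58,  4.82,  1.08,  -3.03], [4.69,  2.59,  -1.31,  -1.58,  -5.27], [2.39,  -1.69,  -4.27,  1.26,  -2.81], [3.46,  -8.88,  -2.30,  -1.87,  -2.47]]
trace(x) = -6.37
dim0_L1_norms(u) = [12.97, 23.03, 11.03, 10.72, 16.75]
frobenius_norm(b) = 2.66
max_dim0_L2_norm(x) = 10.36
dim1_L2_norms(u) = [11.1, 7.58, 5.03, 7.14, 9.51]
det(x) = -7276.28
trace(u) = -18.44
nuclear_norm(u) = 34.20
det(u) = 3009.87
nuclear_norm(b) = 5.13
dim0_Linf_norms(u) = [5.03, 8.81, 5.32, 4.11, 7.78]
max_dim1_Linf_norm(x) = 8.88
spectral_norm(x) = 11.97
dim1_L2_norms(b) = [1.63, 1.07, 1.06, 0.76, 1.25]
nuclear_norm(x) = 36.16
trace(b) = 0.41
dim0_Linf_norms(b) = [0.62, 0.98, 0.51, 0.86, 1.36]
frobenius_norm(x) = 18.17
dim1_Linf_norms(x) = [7.65, 4.82, 5.27, 4.27, 8.88]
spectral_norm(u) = 14.93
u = b @ x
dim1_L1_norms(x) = [18.26, 9.55, 15.44, 12.42, 18.98]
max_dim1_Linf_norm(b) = 1.36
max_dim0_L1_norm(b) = 2.84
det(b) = -0.41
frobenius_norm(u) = 18.64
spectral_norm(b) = 1.90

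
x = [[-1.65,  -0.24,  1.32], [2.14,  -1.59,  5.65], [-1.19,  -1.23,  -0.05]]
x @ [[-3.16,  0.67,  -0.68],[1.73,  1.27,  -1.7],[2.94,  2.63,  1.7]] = [[8.68, 2.06, 3.77], [7.10, 14.27, 10.85], [1.49, -2.49, 2.82]]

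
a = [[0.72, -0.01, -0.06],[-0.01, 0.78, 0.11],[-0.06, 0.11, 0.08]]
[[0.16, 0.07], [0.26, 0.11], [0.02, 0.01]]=a@[[0.21, 0.09],[0.36, 0.15],[-0.15, -0.06]]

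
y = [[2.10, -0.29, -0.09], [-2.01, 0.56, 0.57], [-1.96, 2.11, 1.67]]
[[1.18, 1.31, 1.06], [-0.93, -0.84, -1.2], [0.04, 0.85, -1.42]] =y @[[0.64,  0.75,  0.51], [0.55,  0.79,  0.18], [0.08,  0.39,  -0.48]]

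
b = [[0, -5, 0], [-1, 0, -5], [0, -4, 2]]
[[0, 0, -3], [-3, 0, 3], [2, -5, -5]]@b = [[0, 12, -6], [0, 3, 6], [5, 10, 15]]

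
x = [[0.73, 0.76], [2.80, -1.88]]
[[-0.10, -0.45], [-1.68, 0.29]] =x @ [[-0.42, -0.18], [0.27, -0.42]]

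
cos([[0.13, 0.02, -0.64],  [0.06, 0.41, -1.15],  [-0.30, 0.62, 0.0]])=[[0.89, 0.2, 0.06], [-0.19, 1.27, 0.28], [0.0, -0.14, 1.27]]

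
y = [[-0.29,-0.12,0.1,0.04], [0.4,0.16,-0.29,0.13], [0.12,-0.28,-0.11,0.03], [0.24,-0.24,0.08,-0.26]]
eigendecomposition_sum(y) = [[-0.13, -0.14, 0.09, -0.05], [0.16, 0.17, -0.11, 0.06], [-0.27, -0.29, 0.19, -0.11], [-0.23, -0.24, 0.16, -0.09]] + [[0.02, 0.01, -0.01, 0.01], [-0.0, -0.00, 0.00, -0.00], [0.03, 0.02, -0.01, 0.01], [0.03, 0.02, -0.01, 0.01]] + [[-0.23,  0.01,  0.08,  0.04], [0.12,  -0.0,  -0.04,  -0.02], [0.16,  -0.01,  -0.06,  -0.03], [0.54,  -0.02,  -0.19,  -0.1]] + [[0.05,  -0.0,  -0.06,  0.04],[0.12,  -0.01,  -0.14,  0.09],[0.2,  -0.01,  -0.23,  0.15],[-0.10,  0.00,  0.12,  -0.08]]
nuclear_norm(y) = 1.37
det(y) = 0.00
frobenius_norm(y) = 0.83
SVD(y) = [[-0.5, 0.02, -0.41, 0.76], [0.83, -0.27, -0.15, 0.47], [0.18, 0.45, -0.81, -0.32], [0.18, 0.85, 0.39, 0.31]] @ diag([0.6259239248641704, 0.48010033557572324, 0.2634755340989556, 0.0018844081245942392]) @ [[0.86, 0.16, -0.47, 0.07], [0.3, -0.78, 0.21, -0.5], [0.2, 0.6, 0.47, -0.62], [0.35, -0.06, 0.72, 0.6]]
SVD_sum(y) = [[-0.27,-0.05,0.15,-0.02],[0.45,0.08,-0.24,0.04],[0.10,0.02,-0.05,0.01],[0.10,0.02,-0.05,0.01]] + [[0.0, -0.01, 0.0, -0.00], [-0.04, 0.10, -0.03, 0.07], [0.06, -0.17, 0.05, -0.11], [0.12, -0.32, 0.08, -0.21]] + [[-0.02, -0.06, -0.05, 0.07],[-0.01, -0.02, -0.02, 0.03],[-0.04, -0.13, -0.10, 0.13],[0.02, 0.06, 0.05, -0.06]] + [[0.0,-0.00,0.0,0.00],  [0.0,-0.00,0.00,0.0],  [-0.0,0.0,-0.0,-0.0],  [0.0,-0.00,0.00,0.00]]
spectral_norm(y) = 0.63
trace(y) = -0.50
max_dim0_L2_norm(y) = 0.56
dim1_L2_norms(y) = [0.33, 0.54, 0.33, 0.43]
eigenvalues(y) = [0.14, 0.01, -0.39, -0.26]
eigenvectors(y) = [[-0.31,0.35,-0.37,-0.2], [0.40,-0.09,0.20,-0.46], [-0.66,0.71,0.26,-0.77], [-0.56,0.60,0.87,0.4]]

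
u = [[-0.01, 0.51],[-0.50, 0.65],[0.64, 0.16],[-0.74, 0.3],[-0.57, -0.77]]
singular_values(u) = [1.24, 1.18]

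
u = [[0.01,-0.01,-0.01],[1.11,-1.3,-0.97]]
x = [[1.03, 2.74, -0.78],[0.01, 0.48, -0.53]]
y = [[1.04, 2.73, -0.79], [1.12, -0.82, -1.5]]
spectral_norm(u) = 1.97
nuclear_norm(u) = 1.97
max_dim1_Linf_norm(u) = 1.3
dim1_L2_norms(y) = [3.03, 2.04]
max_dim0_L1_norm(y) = 3.55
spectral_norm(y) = 3.03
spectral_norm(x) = 3.08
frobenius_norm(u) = 1.97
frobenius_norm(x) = 3.11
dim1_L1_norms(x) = [4.55, 1.02]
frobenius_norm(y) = 3.65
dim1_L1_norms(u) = [0.03, 3.38]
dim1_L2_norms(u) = [0.02, 1.97]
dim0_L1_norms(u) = [1.12, 1.31, 0.98]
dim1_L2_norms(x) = [3.03, 0.72]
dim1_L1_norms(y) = [4.56, 3.44]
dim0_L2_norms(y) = [1.53, 2.85, 1.7]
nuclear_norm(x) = 3.50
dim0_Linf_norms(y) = [1.12, 2.73, 1.5]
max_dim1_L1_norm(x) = 4.55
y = u + x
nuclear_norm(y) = 5.07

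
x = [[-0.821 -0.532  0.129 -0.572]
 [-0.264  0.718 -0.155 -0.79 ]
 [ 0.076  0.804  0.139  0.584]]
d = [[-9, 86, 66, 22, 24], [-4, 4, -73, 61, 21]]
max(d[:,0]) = -4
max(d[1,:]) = 61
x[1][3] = -0.79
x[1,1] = 0.718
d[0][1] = 86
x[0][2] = 0.129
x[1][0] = -0.264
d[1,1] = 4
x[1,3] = -0.79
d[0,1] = 86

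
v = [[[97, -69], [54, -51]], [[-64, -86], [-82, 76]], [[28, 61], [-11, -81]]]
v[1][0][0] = -64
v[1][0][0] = -64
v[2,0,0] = 28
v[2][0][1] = 61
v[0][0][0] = 97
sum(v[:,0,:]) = -33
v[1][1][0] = -82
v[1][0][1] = -86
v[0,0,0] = 97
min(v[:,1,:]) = -82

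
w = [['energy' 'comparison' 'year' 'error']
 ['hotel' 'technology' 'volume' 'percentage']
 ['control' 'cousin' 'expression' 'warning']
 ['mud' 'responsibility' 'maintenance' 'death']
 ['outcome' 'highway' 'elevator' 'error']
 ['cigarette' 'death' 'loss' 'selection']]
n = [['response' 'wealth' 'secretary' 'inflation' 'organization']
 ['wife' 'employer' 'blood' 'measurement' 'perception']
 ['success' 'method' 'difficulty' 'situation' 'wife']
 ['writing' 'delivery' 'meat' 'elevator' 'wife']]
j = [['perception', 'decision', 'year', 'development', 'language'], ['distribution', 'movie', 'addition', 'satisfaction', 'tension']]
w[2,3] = 'warning'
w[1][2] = 'volume'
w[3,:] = ['mud', 'responsibility', 'maintenance', 'death']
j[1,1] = 'movie'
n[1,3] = 'measurement'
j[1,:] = ['distribution', 'movie', 'addition', 'satisfaction', 'tension']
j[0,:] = ['perception', 'decision', 'year', 'development', 'language']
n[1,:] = ['wife', 'employer', 'blood', 'measurement', 'perception']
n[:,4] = ['organization', 'perception', 'wife', 'wife']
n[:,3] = ['inflation', 'measurement', 'situation', 'elevator']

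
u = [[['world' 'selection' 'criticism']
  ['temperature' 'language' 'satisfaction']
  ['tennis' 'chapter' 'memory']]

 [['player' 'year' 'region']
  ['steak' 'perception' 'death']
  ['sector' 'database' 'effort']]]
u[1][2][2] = 'effort'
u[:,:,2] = [['criticism', 'satisfaction', 'memory'], ['region', 'death', 'effort']]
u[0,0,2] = 'criticism'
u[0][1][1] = 'language'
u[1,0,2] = 'region'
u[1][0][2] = 'region'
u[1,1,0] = 'steak'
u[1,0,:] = ['player', 'year', 'region']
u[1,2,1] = 'database'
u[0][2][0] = 'tennis'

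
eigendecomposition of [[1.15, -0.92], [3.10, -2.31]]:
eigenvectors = [[0.56, 0.40], [0.83, 0.92]]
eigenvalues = [-0.2, -0.96]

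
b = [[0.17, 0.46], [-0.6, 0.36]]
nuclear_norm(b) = 1.19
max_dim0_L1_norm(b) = 0.82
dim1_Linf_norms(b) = [0.46, 0.6]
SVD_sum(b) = [[-0.13, 0.11], [-0.53, 0.44]] + [[0.30,0.35], [-0.07,-0.08]]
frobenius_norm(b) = 0.85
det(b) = 0.34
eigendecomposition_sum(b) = [[(0.08+0.28j), (0.23-0.12j)], [(-0.3+0.15j), 0.18+0.23j]] + [[0.08-0.28j, (0.23+0.12j)], [(-0.3-0.15j), 0.18-0.23j]]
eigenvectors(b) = [[(-0.12+0.65j), (-0.12-0.65j)],  [-0.75+0.00j, (-0.75-0j)]]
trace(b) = 0.53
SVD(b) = [[0.23, 0.97], [0.97, -0.23]] @ diag([0.7105622512495037, 0.4745537768253848]) @ [[-0.77, 0.64], [0.64, 0.77]]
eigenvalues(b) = [(0.26+0.52j), (0.26-0.52j)]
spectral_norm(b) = 0.71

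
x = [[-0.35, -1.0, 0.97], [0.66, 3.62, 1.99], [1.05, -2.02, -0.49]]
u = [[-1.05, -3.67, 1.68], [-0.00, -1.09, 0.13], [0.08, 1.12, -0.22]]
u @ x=[[-0.29, -15.63, -9.14], [-0.58, -4.21, -2.23], [0.48, 4.42, 2.41]]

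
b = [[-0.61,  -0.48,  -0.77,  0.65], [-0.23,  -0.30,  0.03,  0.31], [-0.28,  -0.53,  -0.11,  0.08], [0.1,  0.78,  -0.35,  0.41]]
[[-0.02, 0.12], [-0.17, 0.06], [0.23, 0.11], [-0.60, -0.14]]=b @ [[-0.09,0.17], [-0.44,-0.27], [-0.46,-0.07], [-0.99,0.06]]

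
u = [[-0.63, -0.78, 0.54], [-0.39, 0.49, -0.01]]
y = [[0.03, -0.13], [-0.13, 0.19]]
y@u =[[0.03, -0.09, 0.02], [0.01, 0.19, -0.07]]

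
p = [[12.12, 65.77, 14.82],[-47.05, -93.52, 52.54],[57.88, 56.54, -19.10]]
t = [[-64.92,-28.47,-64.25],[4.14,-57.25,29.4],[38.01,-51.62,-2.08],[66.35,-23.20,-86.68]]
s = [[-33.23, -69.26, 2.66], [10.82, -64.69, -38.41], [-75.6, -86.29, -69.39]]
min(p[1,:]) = -93.52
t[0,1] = -28.47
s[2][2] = -69.39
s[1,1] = -64.69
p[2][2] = -19.1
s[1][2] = -38.41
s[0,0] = -33.23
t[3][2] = -86.68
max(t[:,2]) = 29.4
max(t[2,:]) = 38.01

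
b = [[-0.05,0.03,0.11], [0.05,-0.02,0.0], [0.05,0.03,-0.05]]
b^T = [[-0.05,  0.05,  0.05], [0.03,  -0.02,  0.03], [0.11,  0.00,  -0.05]]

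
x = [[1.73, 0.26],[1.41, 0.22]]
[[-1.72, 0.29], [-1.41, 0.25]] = x@[[-1.00, 0.02], [0.02, 1.00]]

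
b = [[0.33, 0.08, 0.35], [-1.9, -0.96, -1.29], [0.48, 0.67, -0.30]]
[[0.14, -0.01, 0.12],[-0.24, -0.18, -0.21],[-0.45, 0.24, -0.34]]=b @ [[-0.11, -0.11, 0.11], [-0.33, 0.43, -0.44], [0.59, -0.02, 0.33]]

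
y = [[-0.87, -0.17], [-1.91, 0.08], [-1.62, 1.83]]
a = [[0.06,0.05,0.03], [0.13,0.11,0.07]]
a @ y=[[-0.2, 0.05], [-0.44, 0.11]]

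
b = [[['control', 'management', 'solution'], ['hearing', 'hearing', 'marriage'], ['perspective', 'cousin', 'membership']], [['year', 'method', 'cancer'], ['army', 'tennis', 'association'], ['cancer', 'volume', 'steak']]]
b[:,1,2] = ['marriage', 'association']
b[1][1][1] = 'tennis'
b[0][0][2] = 'solution'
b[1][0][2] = 'cancer'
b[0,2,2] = 'membership'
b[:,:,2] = [['solution', 'marriage', 'membership'], ['cancer', 'association', 'steak']]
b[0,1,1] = 'hearing'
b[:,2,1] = ['cousin', 'volume']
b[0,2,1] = 'cousin'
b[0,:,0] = ['control', 'hearing', 'perspective']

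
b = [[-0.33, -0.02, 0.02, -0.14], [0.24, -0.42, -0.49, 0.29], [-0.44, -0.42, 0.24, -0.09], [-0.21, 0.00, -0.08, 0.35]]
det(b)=0.040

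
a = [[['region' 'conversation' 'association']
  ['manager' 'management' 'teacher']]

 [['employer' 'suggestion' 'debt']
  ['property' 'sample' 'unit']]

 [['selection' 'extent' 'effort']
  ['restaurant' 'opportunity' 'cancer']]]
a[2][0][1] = 'extent'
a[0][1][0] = 'manager'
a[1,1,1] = 'sample'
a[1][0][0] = 'employer'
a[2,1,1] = 'opportunity'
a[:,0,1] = ['conversation', 'suggestion', 'extent']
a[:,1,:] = [['manager', 'management', 'teacher'], ['property', 'sample', 'unit'], ['restaurant', 'opportunity', 'cancer']]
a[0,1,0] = 'manager'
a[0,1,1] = 'management'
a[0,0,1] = 'conversation'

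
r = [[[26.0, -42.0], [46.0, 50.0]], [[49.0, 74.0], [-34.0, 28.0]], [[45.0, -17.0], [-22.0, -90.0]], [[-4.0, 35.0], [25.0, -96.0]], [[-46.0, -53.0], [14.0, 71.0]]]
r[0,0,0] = 26.0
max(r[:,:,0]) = 49.0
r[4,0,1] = -53.0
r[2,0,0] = 45.0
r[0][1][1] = 50.0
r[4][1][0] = 14.0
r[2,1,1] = -90.0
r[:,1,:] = [[46.0, 50.0], [-34.0, 28.0], [-22.0, -90.0], [25.0, -96.0], [14.0, 71.0]]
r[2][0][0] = 45.0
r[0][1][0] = 46.0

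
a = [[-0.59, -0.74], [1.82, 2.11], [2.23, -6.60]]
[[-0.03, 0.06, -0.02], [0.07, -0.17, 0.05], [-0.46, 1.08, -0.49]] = a@ [[-0.03, 0.07, -0.04], [0.06, -0.14, 0.06]]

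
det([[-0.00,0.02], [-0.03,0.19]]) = 0.001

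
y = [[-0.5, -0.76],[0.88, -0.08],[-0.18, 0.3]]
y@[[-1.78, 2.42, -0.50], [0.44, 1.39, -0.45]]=[[0.56, -2.27, 0.59], [-1.6, 2.02, -0.4], [0.45, -0.02, -0.04]]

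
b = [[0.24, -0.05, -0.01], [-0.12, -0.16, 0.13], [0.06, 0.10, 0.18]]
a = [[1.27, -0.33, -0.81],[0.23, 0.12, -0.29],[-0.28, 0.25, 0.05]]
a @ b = [[0.30, -0.09, -0.20], [0.02, -0.06, -0.04], [-0.09, -0.02, 0.04]]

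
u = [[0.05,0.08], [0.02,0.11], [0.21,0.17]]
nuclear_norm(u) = 0.37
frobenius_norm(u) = 0.31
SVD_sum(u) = [[0.06, 0.07], [0.06, 0.07], [0.19, 0.19]] + [[-0.01,  0.01],[-0.04,  0.04],[0.02,  -0.02]]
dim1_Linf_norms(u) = [0.08, 0.11, 0.21]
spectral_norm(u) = 0.30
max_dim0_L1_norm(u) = 0.36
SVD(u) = [[-0.31, -0.29],[-0.31, -0.87],[-0.9, 0.40]] @ diag([0.2984970306791177, 0.07279782054258122]) @ [[-0.71, -0.71], [0.71, -0.71]]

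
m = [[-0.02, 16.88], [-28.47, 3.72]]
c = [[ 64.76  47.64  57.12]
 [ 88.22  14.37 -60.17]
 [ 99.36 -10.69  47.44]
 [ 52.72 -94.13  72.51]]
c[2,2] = 47.44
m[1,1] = 3.72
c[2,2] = 47.44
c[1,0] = 88.22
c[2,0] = 99.36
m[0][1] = 16.88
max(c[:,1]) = 47.64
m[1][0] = -28.47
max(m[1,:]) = 3.72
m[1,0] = -28.47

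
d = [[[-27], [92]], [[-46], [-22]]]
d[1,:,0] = [-46, -22]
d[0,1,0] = 92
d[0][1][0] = 92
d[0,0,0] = -27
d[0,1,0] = 92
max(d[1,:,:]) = -22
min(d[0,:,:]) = -27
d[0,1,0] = 92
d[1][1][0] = -22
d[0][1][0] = 92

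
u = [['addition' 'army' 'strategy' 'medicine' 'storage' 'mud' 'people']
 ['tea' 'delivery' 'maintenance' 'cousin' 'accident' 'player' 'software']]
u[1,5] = 'player'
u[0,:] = ['addition', 'army', 'strategy', 'medicine', 'storage', 'mud', 'people']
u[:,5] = ['mud', 'player']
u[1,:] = ['tea', 'delivery', 'maintenance', 'cousin', 'accident', 'player', 'software']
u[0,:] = ['addition', 'army', 'strategy', 'medicine', 'storage', 'mud', 'people']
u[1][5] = 'player'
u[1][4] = 'accident'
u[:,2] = ['strategy', 'maintenance']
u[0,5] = 'mud'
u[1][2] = 'maintenance'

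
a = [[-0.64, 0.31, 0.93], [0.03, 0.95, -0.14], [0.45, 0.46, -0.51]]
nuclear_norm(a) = 2.51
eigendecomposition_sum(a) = [[-0.69,-0.09,0.89], [0.04,0.0,-0.05], [0.41,0.05,-0.53]] + [[0.05, -0.07, 0.09], [0.01, -0.01, 0.01], [0.04, -0.06, 0.07]] + [[-0.01, 0.47, -0.05],[-0.01, 0.95, -0.1],[-0.01, 0.46, -0.05]]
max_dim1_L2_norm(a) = 1.17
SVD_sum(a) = [[-0.62, -0.16, 0.85], [0.16, 0.04, -0.22], [0.43, 0.11, -0.59]] + [[-0.05, 0.47, 0.06],[-0.09, 0.91, 0.11],[-0.04, 0.35, 0.04]] + [[0.03,0.0,0.02], [-0.04,-0.00,-0.03], [0.06,0.00,0.04]]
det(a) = -0.13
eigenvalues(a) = [-1.22, 0.12, 0.9]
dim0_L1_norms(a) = [1.12, 1.72, 1.58]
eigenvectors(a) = [[-0.86, 0.78, -0.41], [0.05, 0.08, -0.82], [0.52, 0.62, -0.4]]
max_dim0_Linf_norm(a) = 0.95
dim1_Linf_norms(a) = [0.93, 0.95, 0.51]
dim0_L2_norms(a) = [0.78, 1.1, 1.07]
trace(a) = -0.20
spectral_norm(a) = 1.33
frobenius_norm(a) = 1.72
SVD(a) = [[0.8, 0.44, 0.4], [-0.21, 0.84, -0.50], [-0.56, 0.32, 0.77]] @ diag([1.3276459338132758, 1.0941045479651486, 0.08995283514738714]) @ [[-0.58,-0.15,0.80], [-0.10,0.99,0.12], [0.81,0.01,0.59]]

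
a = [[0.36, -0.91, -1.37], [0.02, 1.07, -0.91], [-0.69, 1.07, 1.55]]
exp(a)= [[2.2, -3.75, -2.43],[0.89, 0.98, -3.27],[-1.76, 4.65, 3.99]]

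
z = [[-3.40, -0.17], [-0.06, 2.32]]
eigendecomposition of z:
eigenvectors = [[-1.00,0.03], [-0.01,-1.0]]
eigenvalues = [-3.4, 2.32]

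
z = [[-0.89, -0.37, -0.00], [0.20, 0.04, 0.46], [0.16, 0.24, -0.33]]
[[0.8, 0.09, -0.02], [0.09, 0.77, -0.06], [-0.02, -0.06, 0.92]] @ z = [[-0.70,-0.3,0.05], [0.06,-0.02,0.37], [0.15,0.23,-0.33]]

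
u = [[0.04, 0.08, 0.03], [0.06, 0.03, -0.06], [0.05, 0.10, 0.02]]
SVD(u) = [[-0.59, 0.31, -0.75],[-0.34, -0.93, -0.11],[-0.73, 0.19, 0.66]] @ diag([0.1539698256128819, 0.07852478041860017, 0.005210725568420504]) @ [[-0.52, -0.85, -0.08], [-0.44, 0.19, 0.88], [-0.73, 0.49, -0.47]]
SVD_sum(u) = [[0.05, 0.08, 0.01], [0.03, 0.04, 0.00], [0.06, 0.1, 0.01]] + [[-0.01, 0.0, 0.02], [0.03, -0.01, -0.06], [-0.01, 0.00, 0.01]] + [[0.00, -0.00, 0.00], [0.00, -0.00, 0.00], [-0.00, 0.0, -0.0]]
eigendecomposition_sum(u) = [[(0.13+0j), (0.11+0j), (-0.06+0j)], [0.00+0.00j, 0j, (-0+0j)], [(0.13+0j), 0.11+0.00j, -0.06+0.00j]] + [[(-0.04+0j),(-0.02-0.02j),(0.04-0j)], [0.03-0.01j,(0.01+0.01j),-0.03+0.01j], [-0.04-0.02j,-0.01-0.02j,0.04+0.02j]] + [[-0.04-0.00j,  -0.02+0.02j,  0.04+0.00j], [0.03+0.01j,  (0.01-0.01j),  (-0.03-0.01j)], [(-0.04+0.02j),  (-0.01+0.02j),  0.04-0.02j]]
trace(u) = 0.09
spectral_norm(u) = 0.15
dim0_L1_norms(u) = [0.15, 0.21, 0.11]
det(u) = 0.00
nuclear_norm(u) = 0.24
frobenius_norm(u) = 0.17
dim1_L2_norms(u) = [0.09, 0.09, 0.11]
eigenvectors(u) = [[(-0.71+0j),(0.64+0j),(0.64-0j)], [(-0+0j),-0.45+0.13j,-0.45-0.13j], [(-0.71+0j),(0.55+0.25j),0.55-0.25j]]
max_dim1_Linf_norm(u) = 0.1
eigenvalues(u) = [(0.07+0j), (0.01+0.03j), (0.01-0.03j)]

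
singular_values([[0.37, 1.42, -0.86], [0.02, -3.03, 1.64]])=[3.83, 0.35]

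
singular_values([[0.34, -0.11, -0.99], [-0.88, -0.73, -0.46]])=[1.28, 1.0]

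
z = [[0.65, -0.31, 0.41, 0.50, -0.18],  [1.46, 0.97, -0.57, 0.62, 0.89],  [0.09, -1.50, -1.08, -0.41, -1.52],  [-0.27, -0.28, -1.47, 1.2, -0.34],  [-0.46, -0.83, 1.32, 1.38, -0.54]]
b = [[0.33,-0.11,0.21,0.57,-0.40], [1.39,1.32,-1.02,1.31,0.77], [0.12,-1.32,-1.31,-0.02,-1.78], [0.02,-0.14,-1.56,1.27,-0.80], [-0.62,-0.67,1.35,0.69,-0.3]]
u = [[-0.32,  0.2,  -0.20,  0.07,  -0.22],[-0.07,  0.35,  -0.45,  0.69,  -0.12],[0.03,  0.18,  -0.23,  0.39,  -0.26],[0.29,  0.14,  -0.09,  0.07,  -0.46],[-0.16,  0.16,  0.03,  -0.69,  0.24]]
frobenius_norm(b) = 4.72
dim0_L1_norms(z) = [2.93, 3.89, 4.85, 4.11, 3.47]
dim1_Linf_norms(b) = [0.57, 1.39, 1.78, 1.56, 1.35]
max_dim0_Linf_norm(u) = 0.69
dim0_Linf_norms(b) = [1.39, 1.32, 1.56, 1.31, 1.78]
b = z + u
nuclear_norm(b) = 8.69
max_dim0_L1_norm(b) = 5.45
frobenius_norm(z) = 4.49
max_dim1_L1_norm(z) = 4.6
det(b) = -1.57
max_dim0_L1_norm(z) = 4.85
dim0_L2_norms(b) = [1.56, 1.99, 2.66, 2.03, 2.16]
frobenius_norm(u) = 1.51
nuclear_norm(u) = 2.63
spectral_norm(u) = 1.26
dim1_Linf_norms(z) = [0.65, 1.46, 1.52, 1.47, 1.38]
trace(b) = 1.31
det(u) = 0.00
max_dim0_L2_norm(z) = 2.36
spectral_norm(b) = 3.17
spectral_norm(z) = 2.90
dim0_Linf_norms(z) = [1.46, 1.5, 1.47, 1.38, 1.52]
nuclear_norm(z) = 8.68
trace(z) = 1.20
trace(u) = 0.11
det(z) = 0.22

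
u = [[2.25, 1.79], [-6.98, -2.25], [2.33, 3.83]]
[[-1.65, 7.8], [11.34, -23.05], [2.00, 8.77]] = u @ [[-2.23, 3.19], [1.88, 0.35]]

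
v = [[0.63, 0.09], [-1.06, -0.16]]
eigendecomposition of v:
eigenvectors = [[0.52, -0.14],[-0.86, 0.99]]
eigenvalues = [0.48, -0.01]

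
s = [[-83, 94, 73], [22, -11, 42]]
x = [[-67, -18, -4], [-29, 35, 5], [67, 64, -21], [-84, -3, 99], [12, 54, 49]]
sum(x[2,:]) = 110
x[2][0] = 67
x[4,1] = 54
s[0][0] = -83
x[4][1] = 54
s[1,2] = 42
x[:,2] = [-4, 5, -21, 99, 49]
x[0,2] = -4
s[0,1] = 94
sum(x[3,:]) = 12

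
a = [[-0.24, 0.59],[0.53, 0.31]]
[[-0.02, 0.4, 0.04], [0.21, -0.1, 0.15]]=a @ [[0.33, -0.47, 0.19],[0.1, 0.48, 0.15]]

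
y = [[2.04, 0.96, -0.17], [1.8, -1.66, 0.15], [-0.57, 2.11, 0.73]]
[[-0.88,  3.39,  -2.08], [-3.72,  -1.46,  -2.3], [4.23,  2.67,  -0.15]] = y@ [[-0.95, 0.81, -1.14],[1.32, 1.70, 0.04],[1.24, -0.62, -1.21]]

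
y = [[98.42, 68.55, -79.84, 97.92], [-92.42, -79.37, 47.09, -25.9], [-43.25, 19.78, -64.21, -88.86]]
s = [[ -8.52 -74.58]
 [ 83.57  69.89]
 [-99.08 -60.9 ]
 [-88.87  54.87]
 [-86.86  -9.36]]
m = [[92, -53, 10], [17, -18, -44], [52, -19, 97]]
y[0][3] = 97.92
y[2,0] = -43.25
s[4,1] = -9.36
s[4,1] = -9.36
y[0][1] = 68.55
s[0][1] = -74.58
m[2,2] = 97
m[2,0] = 52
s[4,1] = -9.36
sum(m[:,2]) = 63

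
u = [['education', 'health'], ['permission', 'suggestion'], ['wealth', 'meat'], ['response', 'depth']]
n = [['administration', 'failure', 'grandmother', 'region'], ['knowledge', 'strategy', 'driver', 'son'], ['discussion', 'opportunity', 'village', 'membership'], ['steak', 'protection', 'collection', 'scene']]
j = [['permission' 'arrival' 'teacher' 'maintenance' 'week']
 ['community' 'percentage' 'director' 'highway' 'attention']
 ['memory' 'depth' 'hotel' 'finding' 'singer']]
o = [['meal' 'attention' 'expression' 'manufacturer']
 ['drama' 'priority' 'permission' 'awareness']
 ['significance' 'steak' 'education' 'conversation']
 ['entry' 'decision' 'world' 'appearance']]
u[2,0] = 'wealth'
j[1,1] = 'percentage'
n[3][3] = 'scene'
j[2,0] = 'memory'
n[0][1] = 'failure'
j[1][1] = 'percentage'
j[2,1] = 'depth'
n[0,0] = 'administration'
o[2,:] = ['significance', 'steak', 'education', 'conversation']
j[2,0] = 'memory'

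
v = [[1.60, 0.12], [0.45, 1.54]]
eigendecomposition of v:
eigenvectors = [[0.51, -0.41], [0.86, 0.91]]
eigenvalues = [1.8, 1.34]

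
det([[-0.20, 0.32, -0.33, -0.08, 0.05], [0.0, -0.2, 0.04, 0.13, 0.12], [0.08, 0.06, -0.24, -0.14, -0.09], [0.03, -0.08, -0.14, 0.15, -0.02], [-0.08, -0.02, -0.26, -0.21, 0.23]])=-0.000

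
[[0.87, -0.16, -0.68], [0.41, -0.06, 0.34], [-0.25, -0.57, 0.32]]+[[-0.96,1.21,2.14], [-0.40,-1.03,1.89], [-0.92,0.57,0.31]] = [[-0.09,1.05,1.46], [0.01,-1.09,2.23], [-1.17,0.0,0.63]]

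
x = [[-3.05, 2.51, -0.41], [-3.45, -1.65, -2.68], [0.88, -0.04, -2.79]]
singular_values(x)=[5.22, 3.67, 2.32]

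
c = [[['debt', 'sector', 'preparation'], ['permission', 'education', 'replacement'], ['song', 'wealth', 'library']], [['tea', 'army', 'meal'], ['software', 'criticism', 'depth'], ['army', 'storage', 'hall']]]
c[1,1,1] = 'criticism'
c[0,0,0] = 'debt'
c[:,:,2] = [['preparation', 'replacement', 'library'], ['meal', 'depth', 'hall']]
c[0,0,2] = 'preparation'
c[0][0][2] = 'preparation'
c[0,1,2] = 'replacement'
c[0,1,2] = 'replacement'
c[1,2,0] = 'army'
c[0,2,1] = 'wealth'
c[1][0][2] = 'meal'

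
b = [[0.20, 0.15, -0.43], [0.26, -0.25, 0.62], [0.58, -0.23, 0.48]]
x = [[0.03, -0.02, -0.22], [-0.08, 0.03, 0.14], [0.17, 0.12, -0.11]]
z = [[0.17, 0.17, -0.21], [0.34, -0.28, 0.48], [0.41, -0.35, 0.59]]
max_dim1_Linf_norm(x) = 0.22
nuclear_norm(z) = 1.33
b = z + x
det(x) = 0.00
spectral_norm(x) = 0.32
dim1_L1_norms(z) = [0.55, 1.1, 1.35]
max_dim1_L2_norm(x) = 0.24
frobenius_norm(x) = 0.36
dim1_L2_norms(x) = [0.22, 0.16, 0.24]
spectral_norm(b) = 1.07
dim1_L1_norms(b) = [0.78, 1.13, 1.29]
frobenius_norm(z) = 1.08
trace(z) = 0.48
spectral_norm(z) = 1.04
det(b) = 0.00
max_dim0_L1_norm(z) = 1.28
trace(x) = -0.05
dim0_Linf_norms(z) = [0.41, 0.35, 0.59]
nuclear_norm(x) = 0.53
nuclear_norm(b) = 1.56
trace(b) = 0.43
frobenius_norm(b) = 1.18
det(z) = 0.00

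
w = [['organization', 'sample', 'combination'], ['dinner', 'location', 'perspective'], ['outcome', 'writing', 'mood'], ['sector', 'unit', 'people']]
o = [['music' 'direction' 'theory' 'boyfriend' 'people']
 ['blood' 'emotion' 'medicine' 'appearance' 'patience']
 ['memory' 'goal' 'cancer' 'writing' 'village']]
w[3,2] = 'people'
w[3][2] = 'people'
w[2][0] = 'outcome'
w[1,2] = 'perspective'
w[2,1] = 'writing'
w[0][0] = 'organization'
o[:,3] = ['boyfriend', 'appearance', 'writing']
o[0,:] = ['music', 'direction', 'theory', 'boyfriend', 'people']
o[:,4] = ['people', 'patience', 'village']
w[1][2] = 'perspective'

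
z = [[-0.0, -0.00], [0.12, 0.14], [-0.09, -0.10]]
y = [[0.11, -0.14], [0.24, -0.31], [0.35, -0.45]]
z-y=[[-0.11, 0.14], [-0.12, 0.45], [-0.44, 0.35]]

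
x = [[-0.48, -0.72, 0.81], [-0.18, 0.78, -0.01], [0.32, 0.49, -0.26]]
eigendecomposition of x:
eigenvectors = [[0.88, 0.66, -0.3], [0.09, 0.21, 0.9], [-0.46, 0.72, 0.32]]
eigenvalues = [-0.97, 0.18, 0.84]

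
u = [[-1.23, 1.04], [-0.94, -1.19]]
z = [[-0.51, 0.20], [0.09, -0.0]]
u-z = [[-0.72, 0.84], [-1.03, -1.19]]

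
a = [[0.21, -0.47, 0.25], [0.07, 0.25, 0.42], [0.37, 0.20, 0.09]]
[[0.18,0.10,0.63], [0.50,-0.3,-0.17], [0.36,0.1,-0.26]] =a@[[0.57, 0.58, -0.13], [0.34, -0.29, -1.22], [0.90, -0.63, 0.35]]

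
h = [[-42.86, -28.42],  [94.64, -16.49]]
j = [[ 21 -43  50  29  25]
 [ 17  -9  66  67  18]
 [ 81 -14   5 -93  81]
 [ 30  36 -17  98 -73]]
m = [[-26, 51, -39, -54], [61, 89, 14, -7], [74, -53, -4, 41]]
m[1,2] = 14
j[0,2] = 50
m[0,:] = [-26, 51, -39, -54]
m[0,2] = -39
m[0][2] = -39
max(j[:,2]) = 66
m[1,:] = [61, 89, 14, -7]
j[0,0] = 21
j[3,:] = [30, 36, -17, 98, -73]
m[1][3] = -7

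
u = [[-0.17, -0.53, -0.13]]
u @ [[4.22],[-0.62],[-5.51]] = [[0.33]]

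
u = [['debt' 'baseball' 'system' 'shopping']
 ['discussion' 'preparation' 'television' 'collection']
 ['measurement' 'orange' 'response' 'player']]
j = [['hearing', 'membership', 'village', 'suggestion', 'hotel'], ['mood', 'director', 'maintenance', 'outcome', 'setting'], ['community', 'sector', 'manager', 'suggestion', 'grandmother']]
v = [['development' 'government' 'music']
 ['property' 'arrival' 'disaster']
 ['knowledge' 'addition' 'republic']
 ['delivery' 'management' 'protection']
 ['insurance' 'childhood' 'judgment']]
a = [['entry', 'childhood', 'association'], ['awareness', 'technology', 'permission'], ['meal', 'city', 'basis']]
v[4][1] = 'childhood'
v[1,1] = 'arrival'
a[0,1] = 'childhood'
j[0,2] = 'village'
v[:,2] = ['music', 'disaster', 'republic', 'protection', 'judgment']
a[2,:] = ['meal', 'city', 'basis']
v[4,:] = ['insurance', 'childhood', 'judgment']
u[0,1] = 'baseball'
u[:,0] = ['debt', 'discussion', 'measurement']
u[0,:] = ['debt', 'baseball', 'system', 'shopping']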